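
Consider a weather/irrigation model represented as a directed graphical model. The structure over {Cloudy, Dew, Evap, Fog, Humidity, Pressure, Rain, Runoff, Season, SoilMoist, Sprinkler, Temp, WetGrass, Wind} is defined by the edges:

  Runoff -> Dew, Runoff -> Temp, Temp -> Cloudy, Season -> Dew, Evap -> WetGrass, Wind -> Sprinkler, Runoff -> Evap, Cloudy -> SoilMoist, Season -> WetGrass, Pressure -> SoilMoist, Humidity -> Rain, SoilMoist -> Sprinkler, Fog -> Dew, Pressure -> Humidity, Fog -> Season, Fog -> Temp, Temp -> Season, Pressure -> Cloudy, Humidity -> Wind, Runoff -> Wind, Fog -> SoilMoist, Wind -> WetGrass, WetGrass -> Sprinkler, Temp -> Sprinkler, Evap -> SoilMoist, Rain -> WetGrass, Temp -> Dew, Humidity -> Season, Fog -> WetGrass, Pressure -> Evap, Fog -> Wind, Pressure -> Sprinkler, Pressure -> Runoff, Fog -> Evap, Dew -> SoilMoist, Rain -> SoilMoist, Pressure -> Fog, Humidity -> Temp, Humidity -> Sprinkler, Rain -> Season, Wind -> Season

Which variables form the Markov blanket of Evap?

Evap has parents Fog, Pressure, Runoff.
Children of Evap: SoilMoist, WetGrass.
For each child, the remaining parents (spouses of Evap):
  SoilMoist's other parents are Cloudy, Dew, Fog, Pressure, Rain.
  WetGrass also has parents Fog, Rain, Season, Wind.
MB(Evap) = {Cloudy, Dew, Fog, Pressure, Rain, Runoff, Season, SoilMoist, WetGrass, Wind}.

{Cloudy, Dew, Fog, Pressure, Rain, Runoff, Season, SoilMoist, WetGrass, Wind}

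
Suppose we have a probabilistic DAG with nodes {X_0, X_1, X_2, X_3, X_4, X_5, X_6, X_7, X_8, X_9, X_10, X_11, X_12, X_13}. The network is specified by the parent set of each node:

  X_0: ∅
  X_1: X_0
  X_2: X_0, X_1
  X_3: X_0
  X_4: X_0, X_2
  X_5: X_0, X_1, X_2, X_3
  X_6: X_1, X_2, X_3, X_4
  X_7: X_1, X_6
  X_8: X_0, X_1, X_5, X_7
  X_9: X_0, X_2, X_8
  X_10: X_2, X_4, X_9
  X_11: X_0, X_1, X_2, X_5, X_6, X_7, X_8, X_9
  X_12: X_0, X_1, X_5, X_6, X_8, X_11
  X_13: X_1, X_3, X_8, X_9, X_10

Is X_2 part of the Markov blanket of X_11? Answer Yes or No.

X_2 is a parent of X_11.
So X_2 ∈ MB(X_11).

Yes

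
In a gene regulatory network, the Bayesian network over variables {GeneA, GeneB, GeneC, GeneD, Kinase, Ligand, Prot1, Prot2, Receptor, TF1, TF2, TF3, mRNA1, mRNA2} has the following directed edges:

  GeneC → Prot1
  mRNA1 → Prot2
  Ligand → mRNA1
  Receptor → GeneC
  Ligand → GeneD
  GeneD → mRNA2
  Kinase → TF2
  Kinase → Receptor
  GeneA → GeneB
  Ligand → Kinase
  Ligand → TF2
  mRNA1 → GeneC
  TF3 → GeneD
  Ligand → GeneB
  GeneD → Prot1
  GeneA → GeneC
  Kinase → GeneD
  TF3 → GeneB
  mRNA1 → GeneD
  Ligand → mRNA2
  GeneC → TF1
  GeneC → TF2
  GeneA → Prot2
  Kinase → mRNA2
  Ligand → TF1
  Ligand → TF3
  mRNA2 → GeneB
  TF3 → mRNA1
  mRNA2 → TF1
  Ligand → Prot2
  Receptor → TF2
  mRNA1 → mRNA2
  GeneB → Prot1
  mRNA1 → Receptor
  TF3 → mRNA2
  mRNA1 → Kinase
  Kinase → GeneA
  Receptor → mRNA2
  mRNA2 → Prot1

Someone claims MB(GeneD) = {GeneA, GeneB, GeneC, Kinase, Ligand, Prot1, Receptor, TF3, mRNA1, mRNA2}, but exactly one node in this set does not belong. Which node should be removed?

GeneD has parents Kinase, Ligand, TF3, mRNA1.
GeneD has children Prot1, mRNA2.
Parents of each child, excluding GeneD:
  mRNA2: Kinase, Ligand, Receptor, TF3, mRNA1
  Prot1: GeneB, GeneC, mRNA2
MB(GeneD) = {GeneB, GeneC, Kinase, Ligand, Prot1, Receptor, TF3, mRNA1, mRNA2}.
GeneA is neither a parent, child, nor co-parent of GeneD, so it does not belong.

GeneA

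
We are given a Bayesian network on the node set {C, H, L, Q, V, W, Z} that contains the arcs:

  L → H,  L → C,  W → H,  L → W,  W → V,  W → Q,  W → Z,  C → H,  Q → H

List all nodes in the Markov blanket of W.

{C, H, L, Q, V, Z}

The Markov blanket of a node is its parents, its children, and the other parents of its children.
Pa(W) = {L}.
Ch(W) = {H, Q, V, Z}.
Co-parents of W (other parents of its children):
  Z: no additional parents.
  Q: no additional parents.
  V has no other parent.
  H also has parents C, L, Q.
Union: {L} ∪ {H, Q, V, Z} ∪ {C, L, Q} = {C, H, L, Q, V, Z}.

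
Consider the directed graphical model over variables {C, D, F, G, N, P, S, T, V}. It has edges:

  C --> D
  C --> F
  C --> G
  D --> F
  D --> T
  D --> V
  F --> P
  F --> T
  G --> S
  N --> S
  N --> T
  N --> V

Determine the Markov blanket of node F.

{C, D, N, P, T}

By definition, MB(F) is built from F's parents, F's children, and the co-parents of F.
F has parents C, D.
Children of F: P, T.
For each child, the remaining parents (spouses of F):
  P has no other parent.
  T's other parents are D, N.
MB(F) = {C, D, N, P, T}.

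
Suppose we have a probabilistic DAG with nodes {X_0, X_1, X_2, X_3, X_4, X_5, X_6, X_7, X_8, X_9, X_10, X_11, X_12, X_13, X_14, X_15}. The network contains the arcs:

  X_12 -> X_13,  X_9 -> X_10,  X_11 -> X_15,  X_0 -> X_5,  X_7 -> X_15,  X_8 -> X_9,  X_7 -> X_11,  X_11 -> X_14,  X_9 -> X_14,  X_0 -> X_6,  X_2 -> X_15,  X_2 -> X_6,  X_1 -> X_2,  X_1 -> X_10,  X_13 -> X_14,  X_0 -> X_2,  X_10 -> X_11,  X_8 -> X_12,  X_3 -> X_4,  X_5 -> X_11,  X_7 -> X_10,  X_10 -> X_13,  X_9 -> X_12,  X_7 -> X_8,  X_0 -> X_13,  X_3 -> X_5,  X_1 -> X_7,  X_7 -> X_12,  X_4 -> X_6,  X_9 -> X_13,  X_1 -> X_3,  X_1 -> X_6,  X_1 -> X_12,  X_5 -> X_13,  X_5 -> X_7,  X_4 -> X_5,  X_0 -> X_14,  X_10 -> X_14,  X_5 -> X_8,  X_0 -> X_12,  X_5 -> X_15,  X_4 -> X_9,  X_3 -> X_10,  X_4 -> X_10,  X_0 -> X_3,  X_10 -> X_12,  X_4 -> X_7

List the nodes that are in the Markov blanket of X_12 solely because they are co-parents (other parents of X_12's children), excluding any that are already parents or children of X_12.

{X_5}

Children of X_12: X_13.
  parents(X_13) \ {X_12} = {X_0, X_5, X_9, X_10}.
Excluding nodes already adjacent to X_12 (X_0, X_1, X_7, X_8, X_9, X_10, X_13), the co-parent-only contribution is {X_5}.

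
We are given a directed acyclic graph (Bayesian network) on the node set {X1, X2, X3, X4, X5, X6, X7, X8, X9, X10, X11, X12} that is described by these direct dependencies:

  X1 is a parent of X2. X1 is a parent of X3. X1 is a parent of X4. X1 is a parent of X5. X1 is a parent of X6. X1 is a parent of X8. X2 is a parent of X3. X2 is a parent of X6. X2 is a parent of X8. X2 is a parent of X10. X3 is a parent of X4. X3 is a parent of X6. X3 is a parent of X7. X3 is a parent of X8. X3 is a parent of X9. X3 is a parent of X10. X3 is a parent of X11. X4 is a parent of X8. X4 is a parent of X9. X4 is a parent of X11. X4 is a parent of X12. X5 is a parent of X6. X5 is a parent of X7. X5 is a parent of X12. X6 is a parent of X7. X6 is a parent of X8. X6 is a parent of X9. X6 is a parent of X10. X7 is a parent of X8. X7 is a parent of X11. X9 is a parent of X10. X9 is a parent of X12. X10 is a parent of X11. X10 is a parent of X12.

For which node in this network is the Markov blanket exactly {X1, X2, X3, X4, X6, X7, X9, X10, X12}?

X5

The target node must have every member of {X1, X2, X3, X4, X6, X7, X9, X10, X12} as a parent, child, or co-parent, and no others.
Parents of X5: X1; children: X6, X7, X12; co-parents: X1, X2, X3, X4, X6, X9, X10.
These exactly cover the given set, so the node is X5.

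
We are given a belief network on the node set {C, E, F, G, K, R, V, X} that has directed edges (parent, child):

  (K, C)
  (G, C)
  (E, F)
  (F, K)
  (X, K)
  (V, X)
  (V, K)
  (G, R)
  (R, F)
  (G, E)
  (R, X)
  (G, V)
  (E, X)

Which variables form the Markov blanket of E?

{F, G, R, V, X}

Recall MB(v) = parents ∪ children ∪ spouses, where spouses are the other parents of v's children.
Children of E: F, X.
E's parents: G.
For each child, the remaining parents (spouses of E):
  parents(F) \ {E} = {R}.
  X also has parents R, V.
MB(E) = {F, G, R, V, X}.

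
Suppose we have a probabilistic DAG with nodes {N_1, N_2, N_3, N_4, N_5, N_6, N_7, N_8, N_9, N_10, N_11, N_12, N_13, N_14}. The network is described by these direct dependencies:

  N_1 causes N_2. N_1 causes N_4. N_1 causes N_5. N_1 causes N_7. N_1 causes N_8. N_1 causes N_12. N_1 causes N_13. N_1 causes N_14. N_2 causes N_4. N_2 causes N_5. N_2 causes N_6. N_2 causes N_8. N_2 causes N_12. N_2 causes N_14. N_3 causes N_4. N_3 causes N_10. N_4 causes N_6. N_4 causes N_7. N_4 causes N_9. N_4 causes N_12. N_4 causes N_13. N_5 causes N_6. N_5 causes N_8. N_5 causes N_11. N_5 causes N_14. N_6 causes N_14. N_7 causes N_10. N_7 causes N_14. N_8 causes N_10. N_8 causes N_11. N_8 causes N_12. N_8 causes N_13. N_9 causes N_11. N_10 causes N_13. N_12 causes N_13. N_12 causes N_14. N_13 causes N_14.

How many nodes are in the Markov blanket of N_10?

7

The Markov blanket of a node is its parents, its children, and the other parents of its children.
Pa(N_10) = {N_3, N_7, N_8}.
Children of N_10: N_13.
Parents of each child, excluding N_10:
  N_13: N_1, N_4, N_8, N_12
MB(N_10) = {N_1, N_3, N_4, N_7, N_8, N_12, N_13}, which has 7 nodes.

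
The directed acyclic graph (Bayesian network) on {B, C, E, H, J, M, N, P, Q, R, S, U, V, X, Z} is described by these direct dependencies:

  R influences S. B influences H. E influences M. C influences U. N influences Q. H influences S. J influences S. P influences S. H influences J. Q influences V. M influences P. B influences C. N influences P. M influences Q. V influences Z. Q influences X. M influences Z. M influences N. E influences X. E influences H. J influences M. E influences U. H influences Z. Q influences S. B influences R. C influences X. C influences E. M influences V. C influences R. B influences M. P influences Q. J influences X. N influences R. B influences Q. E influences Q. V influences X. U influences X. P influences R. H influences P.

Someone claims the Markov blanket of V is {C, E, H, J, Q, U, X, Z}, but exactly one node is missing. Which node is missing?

V's children: X, Z.
Pa(V) = {M, Q}.
For each child, the remaining parents (spouses of V):
  X: C, E, J, Q, U
  Z: H, M
MB(V) = {C, E, H, J, M, Q, U, X, Z}.
Comparing with the claimed set, M is missing.

M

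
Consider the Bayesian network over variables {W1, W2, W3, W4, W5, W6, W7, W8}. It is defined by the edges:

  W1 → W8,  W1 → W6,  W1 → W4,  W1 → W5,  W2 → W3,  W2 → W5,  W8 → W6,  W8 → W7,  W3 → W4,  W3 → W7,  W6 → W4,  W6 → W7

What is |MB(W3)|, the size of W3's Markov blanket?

6

The Markov blanket of a node is its parents, its children, and the other parents of its children.
Parents of W3: W2.
Ch(W3) = {W4, W7}.
Co-parents of W3 (other parents of its children):
  W4's other parents are W1, W6.
  W7 also has parents W6, W8.
MB(W3) = {W1, W2, W4, W6, W7, W8}, which has 6 nodes.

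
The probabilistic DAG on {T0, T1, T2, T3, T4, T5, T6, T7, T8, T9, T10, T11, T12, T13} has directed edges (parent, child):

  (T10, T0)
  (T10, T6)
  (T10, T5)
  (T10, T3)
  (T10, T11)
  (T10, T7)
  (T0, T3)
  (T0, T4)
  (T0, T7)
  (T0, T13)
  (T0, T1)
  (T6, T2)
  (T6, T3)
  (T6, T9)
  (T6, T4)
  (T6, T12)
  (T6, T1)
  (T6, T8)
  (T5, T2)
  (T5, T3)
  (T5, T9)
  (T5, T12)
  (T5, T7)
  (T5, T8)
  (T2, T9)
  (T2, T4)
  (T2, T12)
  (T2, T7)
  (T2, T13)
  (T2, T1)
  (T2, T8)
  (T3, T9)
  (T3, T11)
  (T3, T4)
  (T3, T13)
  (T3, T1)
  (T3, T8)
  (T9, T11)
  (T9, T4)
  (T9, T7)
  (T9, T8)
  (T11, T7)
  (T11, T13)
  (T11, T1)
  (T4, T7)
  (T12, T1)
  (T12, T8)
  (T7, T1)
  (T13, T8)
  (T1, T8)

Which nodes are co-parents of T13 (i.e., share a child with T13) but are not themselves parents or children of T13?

Children of T13: T8.
  T8 also has parents T1, T2, T3, T5, T6, T9, T12.
Excluding nodes already adjacent to T13 (T0, T2, T3, T8, T11), the co-parent-only contribution is {T1, T5, T6, T9, T12}.

{T1, T5, T6, T9, T12}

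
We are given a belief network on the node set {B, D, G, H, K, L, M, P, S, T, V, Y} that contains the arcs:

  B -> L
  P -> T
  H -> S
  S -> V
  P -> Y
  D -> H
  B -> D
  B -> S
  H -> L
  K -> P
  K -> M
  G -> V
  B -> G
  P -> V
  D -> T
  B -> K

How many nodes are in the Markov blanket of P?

7

Parents of P: K.
P has children T, V, Y.
For each child, the remaining parents (spouses of P):
  parents(T) \ {P} = {D}.
  V's other parents are G, S.
  Y has no other parent.
MB(P) = {D, G, K, S, T, V, Y}, which has 7 nodes.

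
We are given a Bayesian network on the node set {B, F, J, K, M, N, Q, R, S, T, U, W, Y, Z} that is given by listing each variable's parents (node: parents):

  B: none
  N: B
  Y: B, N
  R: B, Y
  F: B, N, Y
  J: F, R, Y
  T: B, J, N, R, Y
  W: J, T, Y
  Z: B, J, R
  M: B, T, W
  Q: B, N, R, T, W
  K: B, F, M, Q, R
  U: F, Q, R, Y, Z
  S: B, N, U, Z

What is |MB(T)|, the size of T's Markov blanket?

Recall MB(v) = parents ∪ children ∪ spouses, where spouses are the other parents of v's children.
T has parents B, J, N, R, Y.
T's children: M, Q, W.
Co-parents of T (other parents of its children):
  W: J, Y
  M: B, W
  Q: B, N, R, W
MB(T) = {B, J, M, N, Q, R, W, Y}, which has 8 nodes.

8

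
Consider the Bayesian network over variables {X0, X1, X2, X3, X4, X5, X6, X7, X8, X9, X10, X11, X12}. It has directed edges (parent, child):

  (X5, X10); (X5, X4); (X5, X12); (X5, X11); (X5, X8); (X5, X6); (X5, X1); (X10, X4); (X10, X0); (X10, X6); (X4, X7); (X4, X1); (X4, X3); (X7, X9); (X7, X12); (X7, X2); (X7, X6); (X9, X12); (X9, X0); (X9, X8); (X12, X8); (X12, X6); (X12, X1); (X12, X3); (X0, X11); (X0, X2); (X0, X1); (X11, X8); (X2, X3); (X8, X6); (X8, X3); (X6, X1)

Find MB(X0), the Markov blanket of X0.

{X1, X2, X4, X5, X6, X7, X9, X10, X11, X12}

Ch(X0) = {X1, X2, X11}.
X0's parents: X9, X10.
Co-parents of X0 (other parents of its children):
  X11's other parent is X5.
  X2 also has parent X7.
  parents(X1) \ {X0} = {X4, X5, X6, X12}.
MB(X0) = {X1, X2, X4, X5, X6, X7, X9, X10, X11, X12}.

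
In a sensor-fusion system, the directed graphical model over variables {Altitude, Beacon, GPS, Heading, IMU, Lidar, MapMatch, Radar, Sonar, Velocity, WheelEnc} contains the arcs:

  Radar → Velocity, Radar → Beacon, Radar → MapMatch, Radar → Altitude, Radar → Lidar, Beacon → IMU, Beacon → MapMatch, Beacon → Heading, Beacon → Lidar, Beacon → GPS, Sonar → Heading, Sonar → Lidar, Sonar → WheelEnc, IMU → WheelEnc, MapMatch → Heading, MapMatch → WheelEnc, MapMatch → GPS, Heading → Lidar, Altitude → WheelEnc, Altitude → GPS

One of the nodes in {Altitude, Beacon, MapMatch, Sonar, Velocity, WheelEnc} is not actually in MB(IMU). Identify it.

Velocity

Recall MB(v) = parents ∪ children ∪ spouses, where spouses are the other parents of v's children.
Pa(IMU) = {Beacon}.
IMU's children: WheelEnc.
For each child, the remaining parents (spouses of IMU):
  WheelEnc: Altitude, MapMatch, Sonar
MB(IMU) = {Altitude, Beacon, MapMatch, Sonar, WheelEnc}.
Velocity is neither a parent, child, nor co-parent of IMU, so it does not belong.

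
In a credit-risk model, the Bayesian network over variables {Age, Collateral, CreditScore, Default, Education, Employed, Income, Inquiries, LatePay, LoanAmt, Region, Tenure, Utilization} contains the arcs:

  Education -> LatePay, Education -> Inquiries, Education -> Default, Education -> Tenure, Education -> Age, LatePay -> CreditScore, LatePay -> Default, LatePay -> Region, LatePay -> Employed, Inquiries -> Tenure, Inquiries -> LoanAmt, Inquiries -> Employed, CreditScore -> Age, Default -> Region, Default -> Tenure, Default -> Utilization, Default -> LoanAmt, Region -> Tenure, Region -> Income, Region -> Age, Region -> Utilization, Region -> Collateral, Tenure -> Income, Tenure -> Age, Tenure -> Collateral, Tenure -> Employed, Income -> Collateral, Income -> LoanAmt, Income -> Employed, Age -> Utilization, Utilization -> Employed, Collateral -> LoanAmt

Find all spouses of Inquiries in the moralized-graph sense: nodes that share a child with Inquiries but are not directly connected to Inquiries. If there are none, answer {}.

Children of Inquiries: Employed, LoanAmt, Tenure.
  Tenure: Default, Education, Region
  LoanAmt: Collateral, Default, Income
  Employed: Income, LatePay, Tenure, Utilization
Excluding nodes already adjacent to Inquiries (Education, Employed, LoanAmt, Tenure), the co-parent-only contribution is {Collateral, Default, Income, LatePay, Region, Utilization}.

{Collateral, Default, Income, LatePay, Region, Utilization}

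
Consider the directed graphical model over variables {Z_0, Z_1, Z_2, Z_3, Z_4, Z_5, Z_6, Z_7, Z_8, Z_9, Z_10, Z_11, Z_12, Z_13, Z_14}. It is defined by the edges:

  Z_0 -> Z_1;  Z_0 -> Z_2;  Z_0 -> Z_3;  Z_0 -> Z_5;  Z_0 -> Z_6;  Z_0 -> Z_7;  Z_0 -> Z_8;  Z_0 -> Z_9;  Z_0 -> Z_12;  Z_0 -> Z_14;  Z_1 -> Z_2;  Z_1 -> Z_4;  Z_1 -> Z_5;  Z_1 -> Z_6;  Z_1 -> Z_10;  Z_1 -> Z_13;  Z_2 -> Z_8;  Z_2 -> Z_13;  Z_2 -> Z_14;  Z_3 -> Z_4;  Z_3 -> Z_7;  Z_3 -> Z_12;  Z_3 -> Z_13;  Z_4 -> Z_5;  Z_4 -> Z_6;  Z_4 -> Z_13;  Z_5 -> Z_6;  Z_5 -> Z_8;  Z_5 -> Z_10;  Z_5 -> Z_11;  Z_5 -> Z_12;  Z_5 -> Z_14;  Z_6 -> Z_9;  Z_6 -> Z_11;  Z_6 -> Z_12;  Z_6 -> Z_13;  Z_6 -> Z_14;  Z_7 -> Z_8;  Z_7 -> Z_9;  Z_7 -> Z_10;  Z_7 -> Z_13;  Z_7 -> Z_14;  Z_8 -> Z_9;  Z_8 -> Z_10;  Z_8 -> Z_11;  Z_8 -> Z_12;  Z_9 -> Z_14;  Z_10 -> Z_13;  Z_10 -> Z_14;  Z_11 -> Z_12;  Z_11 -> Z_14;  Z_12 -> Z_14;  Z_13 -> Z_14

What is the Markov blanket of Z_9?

Z_9's children: Z_14.
Pa(Z_9) = {Z_0, Z_6, Z_7, Z_8}.
Parents of each child, excluding Z_9:
  parents(Z_14) \ {Z_9} = {Z_0, Z_2, Z_5, Z_6, Z_7, Z_10, Z_11, Z_12, Z_13}.
Union: {Z_0, Z_6, Z_7, Z_8} ∪ {Z_14} ∪ {Z_0, Z_2, Z_5, Z_6, Z_7, Z_10, Z_11, Z_12, Z_13} = {Z_0, Z_2, Z_5, Z_6, Z_7, Z_8, Z_10, Z_11, Z_12, Z_13, Z_14}.

{Z_0, Z_2, Z_5, Z_6, Z_7, Z_8, Z_10, Z_11, Z_12, Z_13, Z_14}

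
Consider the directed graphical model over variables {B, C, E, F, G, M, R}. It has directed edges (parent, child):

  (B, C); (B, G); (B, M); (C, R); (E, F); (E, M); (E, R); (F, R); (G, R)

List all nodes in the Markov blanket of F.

The Markov blanket of a node is its parents, its children, and the other parents of its children.
Children of F: R.
Parents of F: E.
For each child, the remaining parents (spouses of F):
  R also has parents C, E, G.
Union: {E} ∪ {R} ∪ {C, E, G} = {C, E, G, R}.

{C, E, G, R}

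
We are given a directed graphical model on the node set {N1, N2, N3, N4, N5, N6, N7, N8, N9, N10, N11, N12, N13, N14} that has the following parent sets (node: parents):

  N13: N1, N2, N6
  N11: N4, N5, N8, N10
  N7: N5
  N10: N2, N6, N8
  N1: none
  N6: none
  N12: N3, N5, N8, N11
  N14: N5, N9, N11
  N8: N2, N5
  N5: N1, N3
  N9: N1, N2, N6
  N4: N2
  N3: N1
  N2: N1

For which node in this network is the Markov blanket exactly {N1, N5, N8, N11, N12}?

N3

The target node must have every member of {N1, N5, N8, N11, N12} as a parent, child, or co-parent, and no others.
Parents of N3: N1; children: N5, N12; co-parents: N1, N5, N8, N11.
These exactly cover the given set, so the node is N3.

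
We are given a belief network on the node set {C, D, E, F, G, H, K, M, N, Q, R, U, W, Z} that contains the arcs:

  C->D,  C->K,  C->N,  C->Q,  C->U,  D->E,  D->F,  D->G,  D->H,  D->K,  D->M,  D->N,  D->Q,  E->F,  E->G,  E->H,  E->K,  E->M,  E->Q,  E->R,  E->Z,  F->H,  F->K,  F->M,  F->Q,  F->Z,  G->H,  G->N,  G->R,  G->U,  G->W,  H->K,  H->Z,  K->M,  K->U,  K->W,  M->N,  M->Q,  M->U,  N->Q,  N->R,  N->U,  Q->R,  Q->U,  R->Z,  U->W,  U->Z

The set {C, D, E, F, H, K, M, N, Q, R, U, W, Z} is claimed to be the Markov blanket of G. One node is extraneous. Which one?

G has parents D, E.
G's children: H, N, R, U, W.
Other parents of G's children:
  parents(H) \ {G} = {D, E, F}.
  parents(N) \ {G} = {C, D, M}.
  parents(R) \ {G} = {E, N, Q}.
  parents(U) \ {G} = {C, K, M, N, Q}.
  W also has parents K, U.
MB(G) = {C, D, E, F, H, K, M, N, Q, R, U, W}.
Z is neither a parent, child, nor co-parent of G, so it does not belong.

Z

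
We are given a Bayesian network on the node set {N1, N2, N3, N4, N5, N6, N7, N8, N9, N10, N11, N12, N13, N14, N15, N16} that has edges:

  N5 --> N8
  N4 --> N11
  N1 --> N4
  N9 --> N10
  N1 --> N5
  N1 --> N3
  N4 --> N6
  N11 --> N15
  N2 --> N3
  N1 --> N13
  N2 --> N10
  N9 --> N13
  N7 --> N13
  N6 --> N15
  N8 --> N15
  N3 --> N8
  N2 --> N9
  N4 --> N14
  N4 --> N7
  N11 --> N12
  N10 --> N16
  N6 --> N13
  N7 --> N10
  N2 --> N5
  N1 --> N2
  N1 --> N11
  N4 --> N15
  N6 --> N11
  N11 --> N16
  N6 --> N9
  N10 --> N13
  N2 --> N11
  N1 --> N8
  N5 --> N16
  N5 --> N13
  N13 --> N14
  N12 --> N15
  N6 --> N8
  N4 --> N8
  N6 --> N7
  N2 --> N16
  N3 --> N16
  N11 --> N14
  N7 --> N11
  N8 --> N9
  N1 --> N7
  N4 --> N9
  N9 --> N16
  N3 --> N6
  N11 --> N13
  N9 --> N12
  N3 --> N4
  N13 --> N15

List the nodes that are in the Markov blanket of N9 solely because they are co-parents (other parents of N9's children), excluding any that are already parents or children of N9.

{N1, N3, N5, N7, N11}

Children of N9: N10, N12, N13, N16.
  N10 also has parents N2, N7.
  parents(N12) \ {N9} = {N11}.
  N13's other parents are N1, N5, N6, N7, N10, N11.
  parents(N16) \ {N9} = {N2, N3, N5, N10, N11}.
Excluding nodes already adjacent to N9 (N2, N4, N6, N8, N10, N12, N13, N16), the co-parent-only contribution is {N1, N3, N5, N7, N11}.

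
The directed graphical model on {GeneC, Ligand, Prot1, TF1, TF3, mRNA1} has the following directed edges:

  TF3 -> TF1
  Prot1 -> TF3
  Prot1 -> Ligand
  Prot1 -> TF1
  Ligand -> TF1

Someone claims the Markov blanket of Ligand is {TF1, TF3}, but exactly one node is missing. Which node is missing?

By definition, MB(Ligand) is built from Ligand's parents, Ligand's children, and the co-parents of Ligand.
Ligand has parent Prot1.
Children of Ligand: TF1.
For each child, the remaining parents (spouses of Ligand):
  TF1's other parents are Prot1, TF3.
MB(Ligand) = {Prot1, TF1, TF3}.
Comparing with the claimed set, Prot1 is missing.

Prot1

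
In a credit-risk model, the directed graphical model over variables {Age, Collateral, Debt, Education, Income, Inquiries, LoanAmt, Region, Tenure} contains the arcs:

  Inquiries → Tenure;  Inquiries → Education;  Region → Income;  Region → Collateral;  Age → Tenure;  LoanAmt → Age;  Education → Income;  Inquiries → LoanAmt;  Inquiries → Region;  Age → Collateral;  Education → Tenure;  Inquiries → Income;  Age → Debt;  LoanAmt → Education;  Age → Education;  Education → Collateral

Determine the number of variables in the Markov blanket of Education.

7

Education's children: Collateral, Income, Tenure.
Education has parents Age, Inquiries, LoanAmt.
Parents of each child, excluding Education:
  parents(Income) \ {Education} = {Inquiries, Region}.
  parents(Tenure) \ {Education} = {Age, Inquiries}.
  Collateral also has parents Age, Region.
MB(Education) = {Age, Collateral, Income, Inquiries, LoanAmt, Region, Tenure}, which has 7 nodes.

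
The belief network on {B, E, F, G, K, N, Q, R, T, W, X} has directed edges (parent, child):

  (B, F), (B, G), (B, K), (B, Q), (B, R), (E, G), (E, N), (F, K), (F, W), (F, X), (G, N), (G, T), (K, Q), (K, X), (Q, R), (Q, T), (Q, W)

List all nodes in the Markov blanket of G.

Recall MB(v) = parents ∪ children ∪ spouses, where spouses are the other parents of v's children.
Pa(G) = {B, E}.
Children of G: N, T.
Other parents of G's children:
  N: E
  T: Q
MB(G) = {B, E, N, Q, T}.

{B, E, N, Q, T}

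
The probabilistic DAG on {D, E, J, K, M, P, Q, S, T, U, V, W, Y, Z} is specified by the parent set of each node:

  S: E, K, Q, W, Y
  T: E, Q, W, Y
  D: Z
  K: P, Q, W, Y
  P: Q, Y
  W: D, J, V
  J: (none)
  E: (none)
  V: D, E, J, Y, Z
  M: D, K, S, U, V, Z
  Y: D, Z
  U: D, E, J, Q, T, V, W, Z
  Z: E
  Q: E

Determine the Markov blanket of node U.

U has parents D, E, J, Q, T, V, W, Z.
U has child M.
For each child, the remaining parents (spouses of U):
  M also has parents D, K, S, V, Z.
MB(U) = {D, E, J, K, M, Q, S, T, V, W, Z}.

{D, E, J, K, M, Q, S, T, V, W, Z}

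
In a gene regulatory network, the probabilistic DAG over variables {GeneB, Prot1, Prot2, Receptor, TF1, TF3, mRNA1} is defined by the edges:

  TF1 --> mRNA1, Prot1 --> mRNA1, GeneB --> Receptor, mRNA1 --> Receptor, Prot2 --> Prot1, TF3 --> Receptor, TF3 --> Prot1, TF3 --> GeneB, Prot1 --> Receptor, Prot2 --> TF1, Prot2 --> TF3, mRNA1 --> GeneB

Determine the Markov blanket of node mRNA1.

{GeneB, Prot1, Receptor, TF1, TF3}

mRNA1's children: GeneB, Receptor.
mRNA1's parents: Prot1, TF1.
Other parents of mRNA1's children:
  GeneB: TF3
  Receptor: GeneB, Prot1, TF3
So the Markov blanket of mRNA1 is {GeneB, Prot1, Receptor, TF1, TF3}.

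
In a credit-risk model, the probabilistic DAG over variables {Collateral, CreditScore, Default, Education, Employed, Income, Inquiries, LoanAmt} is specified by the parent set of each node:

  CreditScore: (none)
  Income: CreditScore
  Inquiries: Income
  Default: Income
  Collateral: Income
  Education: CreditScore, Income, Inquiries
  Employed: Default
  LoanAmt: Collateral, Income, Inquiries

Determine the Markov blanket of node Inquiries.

The Markov blanket of a node is its parents, its children, and the other parents of its children.
Pa(Inquiries) = {Income}.
Inquiries has children Education, LoanAmt.
Parents of each child, excluding Inquiries:
  Education's other parents are CreditScore, Income.
  LoanAmt's other parents are Collateral, Income.
So the Markov blanket of Inquiries is {Collateral, CreditScore, Education, Income, LoanAmt}.

{Collateral, CreditScore, Education, Income, LoanAmt}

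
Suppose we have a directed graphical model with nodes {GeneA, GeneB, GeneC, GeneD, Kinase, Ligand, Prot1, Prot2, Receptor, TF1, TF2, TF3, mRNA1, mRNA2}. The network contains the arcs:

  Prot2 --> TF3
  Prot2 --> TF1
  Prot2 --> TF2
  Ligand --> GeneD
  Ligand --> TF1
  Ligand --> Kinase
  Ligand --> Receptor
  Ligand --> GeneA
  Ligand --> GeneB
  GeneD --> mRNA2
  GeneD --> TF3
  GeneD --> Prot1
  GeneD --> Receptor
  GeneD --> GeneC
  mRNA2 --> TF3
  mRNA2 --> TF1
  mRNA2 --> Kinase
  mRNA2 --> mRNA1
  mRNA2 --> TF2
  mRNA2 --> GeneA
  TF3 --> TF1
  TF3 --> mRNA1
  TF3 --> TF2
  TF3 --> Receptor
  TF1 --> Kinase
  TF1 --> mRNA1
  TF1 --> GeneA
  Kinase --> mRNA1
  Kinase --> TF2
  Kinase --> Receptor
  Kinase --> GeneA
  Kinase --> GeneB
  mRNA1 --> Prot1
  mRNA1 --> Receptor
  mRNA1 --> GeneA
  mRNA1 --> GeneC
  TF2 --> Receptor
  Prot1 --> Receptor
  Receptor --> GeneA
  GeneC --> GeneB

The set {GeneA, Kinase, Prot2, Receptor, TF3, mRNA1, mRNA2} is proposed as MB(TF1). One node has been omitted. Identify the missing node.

Ligand

By definition, MB(TF1) is built from TF1's parents, TF1's children, and the co-parents of TF1.
TF1 has parents Ligand, Prot2, TF3, mRNA2.
Children of TF1: GeneA, Kinase, mRNA1.
Other parents of TF1's children:
  Kinase: Ligand, mRNA2
  mRNA1: Kinase, TF3, mRNA2
  GeneA: Kinase, Ligand, Receptor, mRNA1, mRNA2
MB(TF1) = {GeneA, Kinase, Ligand, Prot2, Receptor, TF3, mRNA1, mRNA2}.
Comparing with the claimed set, Ligand is missing.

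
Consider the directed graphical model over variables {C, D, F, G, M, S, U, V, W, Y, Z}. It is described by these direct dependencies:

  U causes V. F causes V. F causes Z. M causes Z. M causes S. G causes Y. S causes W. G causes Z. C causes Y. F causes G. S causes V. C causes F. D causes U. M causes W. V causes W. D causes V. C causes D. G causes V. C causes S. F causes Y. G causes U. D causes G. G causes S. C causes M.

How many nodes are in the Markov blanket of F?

F's children: G, V, Y, Z.
Pa(F) = {C}.
Parents of each child, excluding F:
  G: D
  V: D, G, S, U
  Y: C, G
  Z: G, M
MB(F) = {C, D, G, M, S, U, V, Y, Z}, which has 9 nodes.

9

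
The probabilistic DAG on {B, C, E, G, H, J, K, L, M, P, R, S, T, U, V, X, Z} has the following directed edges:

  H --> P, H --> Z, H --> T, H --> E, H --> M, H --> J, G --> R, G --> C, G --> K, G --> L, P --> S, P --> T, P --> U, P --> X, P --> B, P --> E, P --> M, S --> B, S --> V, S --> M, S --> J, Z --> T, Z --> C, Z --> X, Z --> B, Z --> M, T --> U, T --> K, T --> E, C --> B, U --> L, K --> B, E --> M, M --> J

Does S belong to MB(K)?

S is a co-parent of K: both are parents of B.
So S ∈ MB(K).

Yes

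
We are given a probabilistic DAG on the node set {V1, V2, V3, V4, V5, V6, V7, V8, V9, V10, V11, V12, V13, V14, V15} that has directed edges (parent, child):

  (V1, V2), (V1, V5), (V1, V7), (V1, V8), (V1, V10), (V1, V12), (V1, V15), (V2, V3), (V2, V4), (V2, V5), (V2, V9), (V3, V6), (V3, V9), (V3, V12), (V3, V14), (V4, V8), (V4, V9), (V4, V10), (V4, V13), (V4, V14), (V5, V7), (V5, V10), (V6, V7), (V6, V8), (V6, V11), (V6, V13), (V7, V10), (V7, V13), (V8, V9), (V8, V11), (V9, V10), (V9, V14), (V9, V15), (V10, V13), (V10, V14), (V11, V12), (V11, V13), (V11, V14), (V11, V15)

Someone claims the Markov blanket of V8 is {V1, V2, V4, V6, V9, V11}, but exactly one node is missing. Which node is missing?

V3

V8 has children V9, V11.
Parents of V8: V1, V4, V6.
Parents of each child, excluding V8:
  V9: V2, V3, V4
  V11: V6
MB(V8) = {V1, V2, V3, V4, V6, V9, V11}.
Comparing with the claimed set, V3 is missing.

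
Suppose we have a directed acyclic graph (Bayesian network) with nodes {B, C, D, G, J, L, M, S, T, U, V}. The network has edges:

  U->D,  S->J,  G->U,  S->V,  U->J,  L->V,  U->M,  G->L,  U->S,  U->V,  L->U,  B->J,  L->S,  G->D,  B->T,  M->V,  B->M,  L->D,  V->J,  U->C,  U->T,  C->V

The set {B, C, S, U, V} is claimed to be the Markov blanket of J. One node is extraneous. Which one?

Recall MB(v) = parents ∪ children ∪ spouses, where spouses are the other parents of v's children.
J has parents B, S, U, V.
Children of J: none.
With no children, J has no spouses; the co-parent set is empty.
MB(J) = {B, S, U, V}.
C is neither a parent, child, nor co-parent of J, so it does not belong.

C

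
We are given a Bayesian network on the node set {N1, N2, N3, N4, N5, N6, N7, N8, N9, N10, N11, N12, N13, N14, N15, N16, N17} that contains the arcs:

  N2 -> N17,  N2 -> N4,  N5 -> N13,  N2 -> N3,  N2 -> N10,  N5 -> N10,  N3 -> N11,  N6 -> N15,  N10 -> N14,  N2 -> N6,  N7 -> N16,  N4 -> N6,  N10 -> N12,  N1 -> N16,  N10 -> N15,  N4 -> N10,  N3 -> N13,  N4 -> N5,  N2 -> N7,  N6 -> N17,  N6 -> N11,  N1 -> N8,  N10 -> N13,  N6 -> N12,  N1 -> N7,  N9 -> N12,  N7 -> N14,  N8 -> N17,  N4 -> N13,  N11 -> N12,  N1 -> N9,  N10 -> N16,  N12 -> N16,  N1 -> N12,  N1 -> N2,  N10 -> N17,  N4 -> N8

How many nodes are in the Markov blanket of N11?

6

N11 has parents N3, N6.
Children of N11: N12.
Co-parents of N11 (other parents of its children):
  N12: N1, N6, N9, N10
MB(N11) = {N1, N3, N6, N9, N10, N12}, which has 6 nodes.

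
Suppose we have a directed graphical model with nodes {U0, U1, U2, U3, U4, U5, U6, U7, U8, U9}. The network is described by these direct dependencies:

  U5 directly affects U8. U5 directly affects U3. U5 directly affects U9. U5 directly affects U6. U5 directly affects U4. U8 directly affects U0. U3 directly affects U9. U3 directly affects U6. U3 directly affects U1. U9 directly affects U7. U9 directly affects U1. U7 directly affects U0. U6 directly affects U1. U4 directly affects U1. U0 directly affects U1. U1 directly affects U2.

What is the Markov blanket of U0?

The Markov blanket of a node is its parents, its children, and the other parents of its children.
U0's children: U1.
Parents of U0: U7, U8.
Parents of each child, excluding U0:
  U1: U3, U4, U6, U9
So the Markov blanket of U0 is {U1, U3, U4, U6, U7, U8, U9}.

{U1, U3, U4, U6, U7, U8, U9}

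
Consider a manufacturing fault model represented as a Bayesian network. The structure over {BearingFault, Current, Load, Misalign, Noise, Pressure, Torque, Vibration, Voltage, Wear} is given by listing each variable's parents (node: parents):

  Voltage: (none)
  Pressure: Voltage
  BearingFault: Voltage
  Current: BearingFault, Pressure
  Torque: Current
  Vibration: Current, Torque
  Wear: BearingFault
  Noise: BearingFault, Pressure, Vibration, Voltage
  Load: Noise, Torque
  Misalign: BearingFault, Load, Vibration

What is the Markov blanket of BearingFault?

{Current, Load, Misalign, Noise, Pressure, Vibration, Voltage, Wear}

Pa(BearingFault) = {Voltage}.
Children of BearingFault: Current, Misalign, Noise, Wear.
For each child, the remaining parents (spouses of BearingFault):
  Current: Pressure
  Wear: —
  Noise: Pressure, Vibration, Voltage
  Misalign: Load, Vibration
MB(BearingFault) = {Current, Load, Misalign, Noise, Pressure, Vibration, Voltage, Wear}.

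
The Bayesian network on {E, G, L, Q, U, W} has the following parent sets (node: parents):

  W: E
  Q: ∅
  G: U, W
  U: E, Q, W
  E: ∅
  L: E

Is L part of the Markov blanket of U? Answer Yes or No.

No

The Markov blanket of a node is its parents, its children, and the other parents of its children.
U has child G.
U has parents E, Q, W.
Other parents of U's children:
  G's other parent is W.
MB(U) = {E, G, Q, W}; L is not in this set.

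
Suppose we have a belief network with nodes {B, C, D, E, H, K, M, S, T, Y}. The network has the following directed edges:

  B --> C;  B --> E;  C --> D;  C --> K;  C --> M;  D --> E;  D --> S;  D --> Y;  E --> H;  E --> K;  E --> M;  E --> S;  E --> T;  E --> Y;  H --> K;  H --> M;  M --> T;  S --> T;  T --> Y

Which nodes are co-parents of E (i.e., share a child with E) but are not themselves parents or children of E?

{C}

Children of E: H, K, M, S, T, Y.
  H: —
  K: C, H
  M: C, H
  S: D
  T: M, S
  Y: D, T
Excluding nodes already adjacent to E (B, D, H, K, M, S, T, Y), the co-parent-only contribution is {C}.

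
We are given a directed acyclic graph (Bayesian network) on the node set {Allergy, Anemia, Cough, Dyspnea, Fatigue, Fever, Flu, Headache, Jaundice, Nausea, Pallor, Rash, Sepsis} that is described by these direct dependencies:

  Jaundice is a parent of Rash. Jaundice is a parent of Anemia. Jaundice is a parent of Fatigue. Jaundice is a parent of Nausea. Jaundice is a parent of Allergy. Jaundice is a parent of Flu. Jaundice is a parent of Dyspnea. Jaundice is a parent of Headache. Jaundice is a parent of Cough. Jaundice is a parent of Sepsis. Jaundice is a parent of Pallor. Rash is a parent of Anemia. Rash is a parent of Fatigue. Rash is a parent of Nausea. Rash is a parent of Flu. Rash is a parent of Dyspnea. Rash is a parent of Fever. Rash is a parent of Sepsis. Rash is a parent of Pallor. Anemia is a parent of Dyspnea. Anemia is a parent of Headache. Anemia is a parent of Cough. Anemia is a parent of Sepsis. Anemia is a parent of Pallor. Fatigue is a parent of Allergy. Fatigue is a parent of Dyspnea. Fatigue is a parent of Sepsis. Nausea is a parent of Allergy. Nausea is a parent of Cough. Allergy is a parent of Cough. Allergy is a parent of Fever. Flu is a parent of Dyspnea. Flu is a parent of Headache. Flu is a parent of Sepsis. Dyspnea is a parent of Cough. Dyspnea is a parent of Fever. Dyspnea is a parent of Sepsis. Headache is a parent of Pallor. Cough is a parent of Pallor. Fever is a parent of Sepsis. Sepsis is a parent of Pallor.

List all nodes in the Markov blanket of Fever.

{Allergy, Anemia, Dyspnea, Fatigue, Flu, Jaundice, Rash, Sepsis}

Fever's children: Sepsis.
Parents of Fever: Allergy, Dyspnea, Rash.
For each child, the remaining parents (spouses of Fever):
  Sepsis: Anemia, Dyspnea, Fatigue, Flu, Jaundice, Rash
MB(Fever) = {Allergy, Anemia, Dyspnea, Fatigue, Flu, Jaundice, Rash, Sepsis}.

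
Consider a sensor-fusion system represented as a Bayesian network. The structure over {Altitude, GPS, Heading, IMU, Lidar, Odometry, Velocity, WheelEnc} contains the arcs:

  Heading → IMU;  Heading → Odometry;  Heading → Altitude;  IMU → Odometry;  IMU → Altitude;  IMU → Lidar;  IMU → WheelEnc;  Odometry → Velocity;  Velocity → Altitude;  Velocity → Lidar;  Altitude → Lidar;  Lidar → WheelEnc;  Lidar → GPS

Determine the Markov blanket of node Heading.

Heading has no parents.
Ch(Heading) = {Altitude, IMU, Odometry}.
For each child, the remaining parents (spouses of Heading):
  IMU has no other parent.
  Odometry also has parent IMU.
  Altitude also has parents IMU, Velocity.
MB(Heading) = {Altitude, IMU, Odometry, Velocity}.

{Altitude, IMU, Odometry, Velocity}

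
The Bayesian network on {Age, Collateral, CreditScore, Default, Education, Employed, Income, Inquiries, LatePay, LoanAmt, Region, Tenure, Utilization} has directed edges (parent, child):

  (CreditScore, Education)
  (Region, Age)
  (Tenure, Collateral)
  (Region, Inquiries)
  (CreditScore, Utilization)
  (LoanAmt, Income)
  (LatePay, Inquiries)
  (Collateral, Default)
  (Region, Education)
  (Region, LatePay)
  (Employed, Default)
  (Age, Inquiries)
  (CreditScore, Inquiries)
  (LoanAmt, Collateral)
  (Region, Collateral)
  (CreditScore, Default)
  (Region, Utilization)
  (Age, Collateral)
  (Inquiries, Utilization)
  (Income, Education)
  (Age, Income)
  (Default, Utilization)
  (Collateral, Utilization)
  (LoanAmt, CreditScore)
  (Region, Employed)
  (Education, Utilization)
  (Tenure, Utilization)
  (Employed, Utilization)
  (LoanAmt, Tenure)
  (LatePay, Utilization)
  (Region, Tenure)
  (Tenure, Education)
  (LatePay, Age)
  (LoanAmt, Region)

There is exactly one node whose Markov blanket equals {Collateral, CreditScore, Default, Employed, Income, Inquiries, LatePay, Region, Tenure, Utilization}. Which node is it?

Education

The target node must have every member of {Collateral, CreditScore, Default, Employed, Income, Inquiries, LatePay, Region, Tenure, Utilization} as a parent, child, or co-parent, and no others.
Parents of Education: CreditScore, Income, Region, Tenure; children: Utilization; co-parents: Collateral, CreditScore, Default, Employed, Inquiries, LatePay, Region, Tenure.
These exactly cover the given set, so the node is Education.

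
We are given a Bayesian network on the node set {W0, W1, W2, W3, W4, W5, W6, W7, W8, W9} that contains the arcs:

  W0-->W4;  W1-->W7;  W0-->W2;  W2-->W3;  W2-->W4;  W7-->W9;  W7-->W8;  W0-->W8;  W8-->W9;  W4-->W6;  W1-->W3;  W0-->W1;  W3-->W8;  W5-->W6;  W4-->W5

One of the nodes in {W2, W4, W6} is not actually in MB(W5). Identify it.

W2

Recall MB(v) = parents ∪ children ∪ spouses, where spouses are the other parents of v's children.
Children of W5: W6.
Parents of W5: W4.
For each child, the remaining parents (spouses of W5):
  W6: W4
MB(W5) = {W4, W6}.
W2 is neither a parent, child, nor co-parent of W5, so it does not belong.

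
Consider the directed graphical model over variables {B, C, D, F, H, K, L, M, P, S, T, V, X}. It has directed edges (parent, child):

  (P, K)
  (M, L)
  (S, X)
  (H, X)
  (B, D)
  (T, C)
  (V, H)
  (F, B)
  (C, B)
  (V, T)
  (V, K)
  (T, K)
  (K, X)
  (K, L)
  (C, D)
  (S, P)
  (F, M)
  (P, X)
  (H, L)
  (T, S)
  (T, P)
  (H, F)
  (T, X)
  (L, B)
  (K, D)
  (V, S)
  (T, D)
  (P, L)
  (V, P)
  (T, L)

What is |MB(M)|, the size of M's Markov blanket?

M has parent F.
M has child L.
For each child, the remaining parents (spouses of M):
  L: H, K, P, T
MB(M) = {F, H, K, L, P, T}, which has 6 nodes.

6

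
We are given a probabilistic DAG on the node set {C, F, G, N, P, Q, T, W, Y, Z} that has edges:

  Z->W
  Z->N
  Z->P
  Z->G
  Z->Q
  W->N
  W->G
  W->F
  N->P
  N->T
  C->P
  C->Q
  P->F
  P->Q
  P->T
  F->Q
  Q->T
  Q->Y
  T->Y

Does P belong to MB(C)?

P is a child of C.
So P ∈ MB(C).

Yes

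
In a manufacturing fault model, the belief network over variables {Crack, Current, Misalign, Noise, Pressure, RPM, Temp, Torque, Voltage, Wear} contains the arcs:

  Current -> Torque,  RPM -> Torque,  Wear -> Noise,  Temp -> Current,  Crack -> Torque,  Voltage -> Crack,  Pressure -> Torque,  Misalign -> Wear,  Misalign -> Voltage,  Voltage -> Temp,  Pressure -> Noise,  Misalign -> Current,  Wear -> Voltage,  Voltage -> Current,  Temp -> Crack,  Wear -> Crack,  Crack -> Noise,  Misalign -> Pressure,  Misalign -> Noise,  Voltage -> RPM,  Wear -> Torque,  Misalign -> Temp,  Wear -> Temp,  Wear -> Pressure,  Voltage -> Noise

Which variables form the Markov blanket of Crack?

Crack has parents Temp, Voltage, Wear.
Ch(Crack) = {Noise, Torque}.
Co-parents of Crack (other parents of its children):
  parents(Noise) \ {Crack} = {Misalign, Pressure, Voltage, Wear}.
  parents(Torque) \ {Crack} = {Current, Pressure, RPM, Wear}.
Union: {Temp, Voltage, Wear} ∪ {Noise, Torque} ∪ {Current, Misalign, Pressure, RPM, Voltage, Wear} = {Current, Misalign, Noise, Pressure, RPM, Temp, Torque, Voltage, Wear}.

{Current, Misalign, Noise, Pressure, RPM, Temp, Torque, Voltage, Wear}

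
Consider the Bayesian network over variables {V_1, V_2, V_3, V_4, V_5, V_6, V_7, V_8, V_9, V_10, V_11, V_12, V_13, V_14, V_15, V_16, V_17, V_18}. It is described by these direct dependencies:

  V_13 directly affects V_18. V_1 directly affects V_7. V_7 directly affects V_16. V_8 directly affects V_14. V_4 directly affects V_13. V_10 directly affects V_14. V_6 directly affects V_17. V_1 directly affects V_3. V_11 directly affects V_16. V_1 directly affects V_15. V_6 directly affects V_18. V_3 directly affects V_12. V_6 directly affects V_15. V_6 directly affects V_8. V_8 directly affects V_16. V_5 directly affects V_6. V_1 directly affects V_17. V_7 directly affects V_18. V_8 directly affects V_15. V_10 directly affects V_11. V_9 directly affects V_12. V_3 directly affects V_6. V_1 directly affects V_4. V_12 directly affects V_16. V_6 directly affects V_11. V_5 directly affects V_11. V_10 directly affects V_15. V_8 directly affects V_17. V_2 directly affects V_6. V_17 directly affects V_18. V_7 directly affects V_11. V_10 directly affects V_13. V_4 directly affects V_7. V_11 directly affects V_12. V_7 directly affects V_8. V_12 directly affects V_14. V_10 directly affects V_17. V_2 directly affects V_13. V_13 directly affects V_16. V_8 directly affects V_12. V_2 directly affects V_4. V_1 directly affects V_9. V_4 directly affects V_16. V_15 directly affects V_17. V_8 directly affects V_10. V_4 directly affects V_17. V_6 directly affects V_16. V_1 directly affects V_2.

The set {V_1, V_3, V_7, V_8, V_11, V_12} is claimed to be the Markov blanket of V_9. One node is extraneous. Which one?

V_7

Ch(V_9) = {V_12}.
Pa(V_9) = {V_1}.
Co-parents of V_9 (other parents of its children):
  parents(V_12) \ {V_9} = {V_3, V_8, V_11}.
MB(V_9) = {V_1, V_3, V_8, V_11, V_12}.
V_7 is neither a parent, child, nor co-parent of V_9, so it does not belong.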